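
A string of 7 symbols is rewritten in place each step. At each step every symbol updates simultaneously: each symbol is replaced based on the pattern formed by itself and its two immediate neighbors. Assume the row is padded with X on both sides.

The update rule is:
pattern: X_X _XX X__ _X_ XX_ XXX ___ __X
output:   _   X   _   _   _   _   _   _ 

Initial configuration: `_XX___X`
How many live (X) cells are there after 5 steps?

step 1: _X____X
step 2: ______X
step 3: ______X  (fixed point — unchanged through step 5)
count of X: 1

1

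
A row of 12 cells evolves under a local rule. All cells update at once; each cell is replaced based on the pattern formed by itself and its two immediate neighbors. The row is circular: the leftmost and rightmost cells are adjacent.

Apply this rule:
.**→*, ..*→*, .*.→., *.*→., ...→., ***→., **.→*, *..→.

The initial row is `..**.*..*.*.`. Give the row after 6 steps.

.***...*....
**.*..*.....
**...*.....*
.*..*.....**
...*.....***
..*.....**.*

..*.....**.*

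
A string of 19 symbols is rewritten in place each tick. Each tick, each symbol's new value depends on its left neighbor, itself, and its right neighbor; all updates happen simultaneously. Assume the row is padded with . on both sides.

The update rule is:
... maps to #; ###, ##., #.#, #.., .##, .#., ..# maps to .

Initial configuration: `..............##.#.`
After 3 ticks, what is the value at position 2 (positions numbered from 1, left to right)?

#############......
..............#####
#############......
position 2 holds #

#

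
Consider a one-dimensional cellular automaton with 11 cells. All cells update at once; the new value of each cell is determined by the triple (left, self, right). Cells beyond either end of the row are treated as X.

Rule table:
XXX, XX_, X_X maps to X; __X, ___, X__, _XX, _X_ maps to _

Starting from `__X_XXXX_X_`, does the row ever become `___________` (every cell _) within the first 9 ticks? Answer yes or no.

___X_XXXX_X
____X_XXXX_
_____X_XXXX
______X_XXX
_______X_XX
________X_X
_________X_
__________X
___________
all cells are _ at tick 9

yes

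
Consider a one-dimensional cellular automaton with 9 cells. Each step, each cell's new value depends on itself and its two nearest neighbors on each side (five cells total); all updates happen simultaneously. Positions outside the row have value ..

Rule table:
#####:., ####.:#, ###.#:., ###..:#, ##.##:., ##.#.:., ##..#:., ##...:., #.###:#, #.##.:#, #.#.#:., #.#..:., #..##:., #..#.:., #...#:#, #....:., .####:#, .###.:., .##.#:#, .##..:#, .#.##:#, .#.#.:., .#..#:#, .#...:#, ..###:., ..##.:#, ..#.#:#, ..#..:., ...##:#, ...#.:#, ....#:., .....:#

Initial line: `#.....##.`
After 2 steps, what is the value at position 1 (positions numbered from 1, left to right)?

.#.#.###.
##..##.#.
position 1 holds #

#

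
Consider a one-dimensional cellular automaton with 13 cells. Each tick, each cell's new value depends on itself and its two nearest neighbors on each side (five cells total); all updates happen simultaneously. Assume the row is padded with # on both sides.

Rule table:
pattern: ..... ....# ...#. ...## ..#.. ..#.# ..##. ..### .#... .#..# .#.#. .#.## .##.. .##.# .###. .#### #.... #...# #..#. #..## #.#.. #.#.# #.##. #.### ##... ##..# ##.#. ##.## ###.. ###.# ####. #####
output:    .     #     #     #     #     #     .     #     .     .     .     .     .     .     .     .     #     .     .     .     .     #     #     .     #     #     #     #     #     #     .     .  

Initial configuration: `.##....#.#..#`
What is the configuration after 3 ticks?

##.#####....#
.##....######
##.#####.....

##.#####.....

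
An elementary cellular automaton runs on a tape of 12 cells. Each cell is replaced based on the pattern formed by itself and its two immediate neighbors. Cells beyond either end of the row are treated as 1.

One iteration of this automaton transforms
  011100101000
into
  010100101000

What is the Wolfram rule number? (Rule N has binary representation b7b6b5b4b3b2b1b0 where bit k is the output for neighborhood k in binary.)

76

position 2: 111 → 0  (bit 7 = 0)
position 3: 110 → 1  (bit 6 = 1)
position 0: 101 → 0  (bit 5 = 0)
position 4: 100 → 0  (bit 4 = 0)
position 1: 011 → 1  (bit 3 = 1)
position 6: 010 → 1  (bit 2 = 1)
position 5: 001 → 0  (bit 1 = 0)
position 10: 000 → 0  (bit 0 = 0)
bits b7..b0 = 01001100 = 76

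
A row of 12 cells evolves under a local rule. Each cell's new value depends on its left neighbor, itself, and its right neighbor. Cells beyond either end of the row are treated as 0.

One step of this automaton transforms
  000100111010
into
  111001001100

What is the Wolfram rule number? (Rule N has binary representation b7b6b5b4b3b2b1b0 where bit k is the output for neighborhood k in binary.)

position 7: 111 → 0  (bit 7 = 0)
position 8: 110 → 1  (bit 6 = 1)
position 9: 101 → 1  (bit 5 = 1)
position 4: 100 → 0  (bit 4 = 0)
position 6: 011 → 0  (bit 3 = 0)
position 3: 010 → 0  (bit 2 = 0)
position 2: 001 → 1  (bit 1 = 1)
position 0: 000 → 1  (bit 0 = 1)
bits b7..b0 = 01100011 = 99

99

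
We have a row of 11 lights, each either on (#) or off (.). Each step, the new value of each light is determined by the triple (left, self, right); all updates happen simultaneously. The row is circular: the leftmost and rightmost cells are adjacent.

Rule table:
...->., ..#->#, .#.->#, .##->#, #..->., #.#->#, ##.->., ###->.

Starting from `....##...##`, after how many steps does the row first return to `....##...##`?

11

...##...##.
..##...##..
.##...##...
##...##....
#...##....#
...##....##
..##....##.
.##....##..
##....##...
#....##...#
....##...##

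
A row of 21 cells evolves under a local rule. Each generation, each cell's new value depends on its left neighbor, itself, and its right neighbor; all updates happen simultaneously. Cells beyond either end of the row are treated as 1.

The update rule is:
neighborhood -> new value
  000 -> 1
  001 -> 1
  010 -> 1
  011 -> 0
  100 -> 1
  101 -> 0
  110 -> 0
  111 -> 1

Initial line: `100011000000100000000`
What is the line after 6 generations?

011101011101111111111

generation 1: 011100111111111111111
generation 2: 001011011111111111111
generation 3: 111000001111111111111
generation 4: 110111110111111111111
generation 5: 100011100011111111111
generation 6: 011101011101111111111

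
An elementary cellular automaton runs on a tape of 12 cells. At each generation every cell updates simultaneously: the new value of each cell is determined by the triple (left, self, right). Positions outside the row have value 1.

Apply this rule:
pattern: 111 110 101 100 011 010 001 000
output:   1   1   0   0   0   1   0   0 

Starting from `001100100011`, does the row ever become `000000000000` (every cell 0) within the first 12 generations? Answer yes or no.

no

generation 1: 000100100001
generation 2: 000100100000
generation 3: 000100100000  (fixed point — unchanged through generation 12)
generation 12 is 000100100000, still not uniform 0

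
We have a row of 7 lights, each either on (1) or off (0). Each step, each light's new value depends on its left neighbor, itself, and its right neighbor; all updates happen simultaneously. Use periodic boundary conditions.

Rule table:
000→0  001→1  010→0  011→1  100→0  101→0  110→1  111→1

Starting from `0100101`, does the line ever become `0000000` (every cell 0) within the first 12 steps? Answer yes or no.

no

0001000
0010000
0100000
1000000
0000001
0000010
0000100
0001000  (repeats step 1; period 7)
step 12: 0000001
step 12 is 0000001, still not uniform 0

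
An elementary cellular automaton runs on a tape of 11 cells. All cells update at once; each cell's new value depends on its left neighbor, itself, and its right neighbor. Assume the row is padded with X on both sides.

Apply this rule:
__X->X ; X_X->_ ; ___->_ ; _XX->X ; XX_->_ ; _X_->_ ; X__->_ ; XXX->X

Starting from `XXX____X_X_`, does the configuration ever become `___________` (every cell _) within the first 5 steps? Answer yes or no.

XX____X____
X____X____X
____X____XX
___X____XXX
__X____XXXX
step 5 is __X____XXXX, still not uniform _

no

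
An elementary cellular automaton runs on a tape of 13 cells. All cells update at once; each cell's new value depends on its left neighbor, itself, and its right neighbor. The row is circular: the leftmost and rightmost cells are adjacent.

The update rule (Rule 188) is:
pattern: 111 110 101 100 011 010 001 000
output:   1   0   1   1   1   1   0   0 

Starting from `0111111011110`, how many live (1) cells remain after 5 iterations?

11

0111110111101
1111101111011
1111011110111
1110111101111
1101111011111
count of 1: 11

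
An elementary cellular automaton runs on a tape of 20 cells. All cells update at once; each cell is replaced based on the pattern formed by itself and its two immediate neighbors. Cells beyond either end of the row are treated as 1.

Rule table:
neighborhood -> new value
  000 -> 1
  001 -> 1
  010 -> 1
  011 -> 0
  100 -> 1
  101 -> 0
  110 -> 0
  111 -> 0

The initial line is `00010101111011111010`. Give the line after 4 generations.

00000111111111111111

11110100000000000010
00000111111111111110
11111000000000000000
00000111111111111111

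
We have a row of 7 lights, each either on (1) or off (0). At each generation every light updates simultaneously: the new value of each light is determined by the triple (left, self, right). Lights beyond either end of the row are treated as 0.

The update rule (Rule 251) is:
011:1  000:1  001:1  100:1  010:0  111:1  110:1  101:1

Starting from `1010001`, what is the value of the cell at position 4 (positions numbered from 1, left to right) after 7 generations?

1

0101110
1011111
0111111
1111111
1111111  (fixed point — unchanged through generation 7)
position 4 holds 1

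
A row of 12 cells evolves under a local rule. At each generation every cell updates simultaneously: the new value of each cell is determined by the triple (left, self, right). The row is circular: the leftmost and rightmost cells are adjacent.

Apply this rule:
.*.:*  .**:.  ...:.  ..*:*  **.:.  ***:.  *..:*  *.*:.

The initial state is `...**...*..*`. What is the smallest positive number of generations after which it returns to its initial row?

5

*.*..*.*****
..****......
.*....*.....
***..***....
...**...*..*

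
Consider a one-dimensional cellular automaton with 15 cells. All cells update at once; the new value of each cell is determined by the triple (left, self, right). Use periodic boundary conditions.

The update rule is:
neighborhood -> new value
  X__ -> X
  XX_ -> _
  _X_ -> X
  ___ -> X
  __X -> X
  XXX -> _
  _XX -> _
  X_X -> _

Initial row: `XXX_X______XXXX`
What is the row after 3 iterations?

____XXXXXXX____
XXXX_______XXXX
____XXXXXXX____

____XXXXXXX____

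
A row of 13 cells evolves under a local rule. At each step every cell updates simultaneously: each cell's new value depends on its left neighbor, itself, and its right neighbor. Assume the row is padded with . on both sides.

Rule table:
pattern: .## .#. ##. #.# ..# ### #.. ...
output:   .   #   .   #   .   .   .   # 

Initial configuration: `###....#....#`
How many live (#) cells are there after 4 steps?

11

....##.#.##.#
###...###..##
....#........
###.#.#######
count of #: 11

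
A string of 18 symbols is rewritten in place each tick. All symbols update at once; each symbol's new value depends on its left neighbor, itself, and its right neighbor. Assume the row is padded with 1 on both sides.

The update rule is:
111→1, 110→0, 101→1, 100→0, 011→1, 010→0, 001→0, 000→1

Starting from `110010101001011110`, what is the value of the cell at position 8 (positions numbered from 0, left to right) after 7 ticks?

tick 1: 100001010000111101
tick 2: 001100100110111011
tick 3: 001000000101110111
tick 4: 000011110011101111
tick 5: 011011100011011111
tick 6: 110111001010111111
tick 7: 101110000101111111
position 8 holds 0

0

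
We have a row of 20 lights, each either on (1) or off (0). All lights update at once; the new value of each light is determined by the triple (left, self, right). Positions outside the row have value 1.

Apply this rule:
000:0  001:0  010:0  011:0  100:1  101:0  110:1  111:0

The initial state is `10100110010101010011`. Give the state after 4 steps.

step 1: 10010011000000001000
step 2: 11001001100000000100
step 3: 01100100110000000010
step 4: 00110010011000000000

00110010011000000000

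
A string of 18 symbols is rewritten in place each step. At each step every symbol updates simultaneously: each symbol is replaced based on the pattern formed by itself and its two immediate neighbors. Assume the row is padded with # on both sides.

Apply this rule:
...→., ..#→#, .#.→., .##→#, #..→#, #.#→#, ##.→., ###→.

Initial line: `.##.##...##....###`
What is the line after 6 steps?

.#.##.#.##.##.###.

##.##.#.##.#..##..
..##.#.##.#.###.##
###.#.##.#.##..##.
...#.##.#.##.###.#
#.#.##.#.##.##..##
.#.##.#.##.##.###.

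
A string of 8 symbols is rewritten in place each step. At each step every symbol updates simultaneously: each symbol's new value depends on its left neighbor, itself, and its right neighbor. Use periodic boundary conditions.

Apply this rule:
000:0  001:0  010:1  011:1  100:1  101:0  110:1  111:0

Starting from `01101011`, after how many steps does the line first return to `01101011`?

01101011

1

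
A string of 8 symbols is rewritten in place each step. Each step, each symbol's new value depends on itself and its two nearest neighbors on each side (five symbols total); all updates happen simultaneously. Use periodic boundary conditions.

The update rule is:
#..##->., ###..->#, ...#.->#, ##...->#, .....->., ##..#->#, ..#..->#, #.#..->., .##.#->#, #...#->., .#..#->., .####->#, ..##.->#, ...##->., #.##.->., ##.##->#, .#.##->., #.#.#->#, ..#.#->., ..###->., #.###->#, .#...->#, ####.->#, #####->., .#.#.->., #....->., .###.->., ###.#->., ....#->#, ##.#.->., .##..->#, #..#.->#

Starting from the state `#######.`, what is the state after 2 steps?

step 1: ##...#.#
step 2: .##.#..#

.##.#..#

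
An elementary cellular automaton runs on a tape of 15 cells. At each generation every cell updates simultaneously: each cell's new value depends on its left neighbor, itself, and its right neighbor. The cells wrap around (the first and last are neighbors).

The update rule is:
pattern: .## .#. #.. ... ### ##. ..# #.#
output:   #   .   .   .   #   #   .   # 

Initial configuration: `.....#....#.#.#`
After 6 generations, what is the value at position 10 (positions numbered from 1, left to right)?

.

generation 1: ...........#.#.
generation 2: ............#..
generation 3: ...............
generation 4: ...............  (fixed point — unchanged through generation 6)
position 10 holds .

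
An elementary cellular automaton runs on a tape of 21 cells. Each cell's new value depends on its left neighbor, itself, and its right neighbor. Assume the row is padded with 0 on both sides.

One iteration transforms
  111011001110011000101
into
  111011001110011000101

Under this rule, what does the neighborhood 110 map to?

1

At position 2 the neighborhood is 110; the next row has 1 there.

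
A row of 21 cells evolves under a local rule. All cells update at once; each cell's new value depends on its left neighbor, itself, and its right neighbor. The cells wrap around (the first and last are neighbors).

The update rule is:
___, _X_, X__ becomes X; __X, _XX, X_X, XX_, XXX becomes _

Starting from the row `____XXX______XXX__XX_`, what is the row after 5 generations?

generation 1: XXX____XXXXX____X___X
generation 2: ___XXX______XXX_XXX__
generation 3: XX____XXXXX________XX
generation 4: __XXX______XXXXXXX___
generation 5: X____XXXXX________XXX

X____XXXXX________XXX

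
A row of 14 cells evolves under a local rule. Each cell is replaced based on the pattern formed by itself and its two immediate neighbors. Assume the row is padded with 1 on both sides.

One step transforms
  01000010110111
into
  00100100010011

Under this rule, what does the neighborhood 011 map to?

0

At position 8 the neighborhood is 011; the next row has 0 there.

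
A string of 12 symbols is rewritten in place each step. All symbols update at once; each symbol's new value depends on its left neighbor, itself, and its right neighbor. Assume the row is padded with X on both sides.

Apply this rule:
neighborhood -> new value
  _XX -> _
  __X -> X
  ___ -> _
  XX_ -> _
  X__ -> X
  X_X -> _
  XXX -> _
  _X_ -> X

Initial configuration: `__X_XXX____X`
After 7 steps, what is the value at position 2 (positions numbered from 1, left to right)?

X

XXX____X__X_
___X__XXXXX_
X_XXXX______
______X____X
X____XXX__X_
_X__X___XXX_
_XXXXX_X____
position 2 holds X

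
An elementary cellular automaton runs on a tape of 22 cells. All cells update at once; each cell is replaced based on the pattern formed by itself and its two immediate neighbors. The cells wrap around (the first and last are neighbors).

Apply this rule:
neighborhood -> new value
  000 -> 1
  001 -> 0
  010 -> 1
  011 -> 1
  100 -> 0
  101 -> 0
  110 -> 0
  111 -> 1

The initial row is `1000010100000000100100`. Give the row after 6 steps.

1011010101111110100100
1010010101111100100100
1010010101111000100100
1010010101110010100100
1010010101100010100100
1010010101001010100100

1010010101001010100100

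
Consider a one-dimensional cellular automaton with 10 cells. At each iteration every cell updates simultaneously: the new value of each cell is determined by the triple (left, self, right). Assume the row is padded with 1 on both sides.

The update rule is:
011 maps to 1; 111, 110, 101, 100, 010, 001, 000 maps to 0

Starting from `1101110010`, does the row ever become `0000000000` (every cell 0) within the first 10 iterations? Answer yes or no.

yes

0001000000
0000000000
all cells are 0 at iteration 2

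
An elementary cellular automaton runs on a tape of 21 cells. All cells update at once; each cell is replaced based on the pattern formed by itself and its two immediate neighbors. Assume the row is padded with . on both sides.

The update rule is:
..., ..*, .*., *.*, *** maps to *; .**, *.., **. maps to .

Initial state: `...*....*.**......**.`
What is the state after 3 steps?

****.*****...*****...
.**.*.***..**.***..**
*..***.*..*..*.*..*..

*..***.*..*..*.*..*..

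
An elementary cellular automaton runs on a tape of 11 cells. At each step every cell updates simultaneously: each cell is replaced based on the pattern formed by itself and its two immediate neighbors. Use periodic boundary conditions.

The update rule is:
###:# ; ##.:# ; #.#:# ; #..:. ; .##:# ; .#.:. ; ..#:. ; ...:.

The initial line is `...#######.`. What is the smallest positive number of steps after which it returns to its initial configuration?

1

...#######.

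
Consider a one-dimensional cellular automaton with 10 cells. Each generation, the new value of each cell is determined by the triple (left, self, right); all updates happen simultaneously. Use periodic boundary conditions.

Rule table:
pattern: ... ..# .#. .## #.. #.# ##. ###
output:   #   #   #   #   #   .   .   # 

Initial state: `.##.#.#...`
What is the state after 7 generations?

##..#.####
#.###.####
..##..####
###.#####.
##..####..
#.#####.##
..####..##

..####..##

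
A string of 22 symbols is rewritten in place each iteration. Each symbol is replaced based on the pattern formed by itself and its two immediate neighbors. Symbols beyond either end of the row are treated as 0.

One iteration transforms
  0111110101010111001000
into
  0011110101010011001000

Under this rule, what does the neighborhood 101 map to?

At position 6 the neighborhood is 101; the next row has 0 there.

0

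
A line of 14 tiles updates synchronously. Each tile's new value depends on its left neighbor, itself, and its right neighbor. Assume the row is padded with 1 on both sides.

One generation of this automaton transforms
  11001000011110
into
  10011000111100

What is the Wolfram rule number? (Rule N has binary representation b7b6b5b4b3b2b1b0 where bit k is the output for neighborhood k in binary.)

position 0: 111 → 1  (bit 7 = 1)
position 1: 110 → 0  (bit 6 = 0)
position 13: 101 → 0  (bit 5 = 0)
position 2: 100 → 0  (bit 4 = 0)
position 9: 011 → 1  (bit 3 = 1)
position 4: 010 → 1  (bit 2 = 1)
position 3: 001 → 1  (bit 1 = 1)
position 6: 000 → 0  (bit 0 = 0)
bits b7..b0 = 10001110 = 142

142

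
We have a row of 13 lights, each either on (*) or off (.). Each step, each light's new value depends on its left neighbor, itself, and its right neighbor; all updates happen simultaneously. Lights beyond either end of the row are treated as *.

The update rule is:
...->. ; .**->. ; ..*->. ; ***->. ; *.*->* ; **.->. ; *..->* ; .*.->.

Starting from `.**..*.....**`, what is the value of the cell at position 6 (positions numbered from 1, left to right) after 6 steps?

*

step 1: *..*..*......
step 2: .*..*..*.....
step 3: *.*..*..*....
step 4: .*.*..*..*...
step 5: *.*.*..*..*..
step 6: .*.*.*..*..*.
position 6 holds *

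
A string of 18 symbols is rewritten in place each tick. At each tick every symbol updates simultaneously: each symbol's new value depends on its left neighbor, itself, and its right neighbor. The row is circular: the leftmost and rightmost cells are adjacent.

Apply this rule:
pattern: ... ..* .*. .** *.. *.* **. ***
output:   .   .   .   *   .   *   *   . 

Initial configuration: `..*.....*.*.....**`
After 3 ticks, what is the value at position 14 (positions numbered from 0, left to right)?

.........*......**
................**
................**
position 14 holds .

.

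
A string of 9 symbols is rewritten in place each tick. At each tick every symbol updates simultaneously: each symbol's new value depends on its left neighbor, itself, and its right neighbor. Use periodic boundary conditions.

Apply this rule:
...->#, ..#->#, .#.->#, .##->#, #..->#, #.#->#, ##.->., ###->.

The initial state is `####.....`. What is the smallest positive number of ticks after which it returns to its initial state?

tick 1: #...#####
tick 2: .####....
tick 3: ##...####
tick 4: ..####...
tick 5: ###...###
tick 6: ...####..
tick 7: ####...##
tick 8: ....####.
tick 9: #####...#
tick 10: .....####
tick 11: ######...
tick 12: #.....###
tick 13: .######..
tick 14: ##.....##
tick 15: ..######.
tick 16: ###.....#
tick 17: ...######
tick 18: ####.....

18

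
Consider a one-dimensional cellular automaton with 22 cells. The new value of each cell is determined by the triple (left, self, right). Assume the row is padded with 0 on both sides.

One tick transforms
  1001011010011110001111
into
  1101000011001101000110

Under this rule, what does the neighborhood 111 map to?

1

At position 12 the neighborhood is 111; the next row has 1 there.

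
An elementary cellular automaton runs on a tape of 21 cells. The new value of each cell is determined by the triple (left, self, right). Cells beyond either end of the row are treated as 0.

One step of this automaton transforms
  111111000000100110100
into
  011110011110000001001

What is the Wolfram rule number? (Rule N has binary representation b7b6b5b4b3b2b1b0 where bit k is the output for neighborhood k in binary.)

position 1: 111 → 1  (bit 7 = 1)
position 5: 110 → 0  (bit 6 = 0)
position 17: 101 → 1  (bit 5 = 1)
position 6: 100 → 0  (bit 4 = 0)
position 0: 011 → 0  (bit 3 = 0)
position 12: 010 → 0  (bit 2 = 0)
position 11: 001 → 0  (bit 1 = 0)
position 7: 000 → 1  (bit 0 = 1)
bits b7..b0 = 10100001 = 161

161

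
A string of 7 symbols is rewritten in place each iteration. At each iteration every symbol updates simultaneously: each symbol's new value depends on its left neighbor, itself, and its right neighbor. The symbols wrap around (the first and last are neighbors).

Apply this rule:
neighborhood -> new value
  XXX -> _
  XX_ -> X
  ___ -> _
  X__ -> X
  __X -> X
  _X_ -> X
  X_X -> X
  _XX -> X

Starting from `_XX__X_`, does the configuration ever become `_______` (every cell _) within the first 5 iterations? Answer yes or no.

yes

XXXXXXX
_______
all cells are _ at iteration 2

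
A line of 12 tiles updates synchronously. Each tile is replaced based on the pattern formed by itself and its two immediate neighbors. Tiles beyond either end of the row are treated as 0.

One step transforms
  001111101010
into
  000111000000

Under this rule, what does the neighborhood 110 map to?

0

At position 6 the neighborhood is 110; the next row has 0 there.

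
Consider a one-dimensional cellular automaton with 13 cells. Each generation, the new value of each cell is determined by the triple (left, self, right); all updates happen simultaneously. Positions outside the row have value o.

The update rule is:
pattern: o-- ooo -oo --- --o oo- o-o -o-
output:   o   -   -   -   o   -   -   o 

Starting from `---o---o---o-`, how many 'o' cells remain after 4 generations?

2

o-ooo-ooo-oo-
-------------
o-----------o
-o---------o-
count of o: 2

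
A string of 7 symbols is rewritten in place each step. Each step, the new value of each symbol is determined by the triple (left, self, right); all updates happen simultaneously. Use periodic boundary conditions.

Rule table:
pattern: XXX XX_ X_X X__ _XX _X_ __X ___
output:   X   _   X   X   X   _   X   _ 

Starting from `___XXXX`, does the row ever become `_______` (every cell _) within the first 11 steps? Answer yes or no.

no

X_XXXX_
_XXXX_X
XXXX_X_
XXX_X_X
XX_X_XX
X_X_XXX
_X_XXXX
X_XXXX_  (repeats step 1; period 7)
step 11: XXX_X_X
step 11 is XXX_X_X, still not uniform _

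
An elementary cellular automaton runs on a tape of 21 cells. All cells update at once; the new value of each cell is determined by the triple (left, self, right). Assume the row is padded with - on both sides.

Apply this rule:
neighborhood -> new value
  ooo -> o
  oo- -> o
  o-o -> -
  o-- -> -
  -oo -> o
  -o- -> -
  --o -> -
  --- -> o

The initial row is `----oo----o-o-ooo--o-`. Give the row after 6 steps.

ooo-oo-oo-ooo-ooo-ooo

step 1: ooo-oo-oo-----ooo----
step 2: ooo-oo-oo-ooo-ooo-ooo
step 3: ooo-oo-oo-ooo-ooo-ooo  (fixed point — unchanged through step 6)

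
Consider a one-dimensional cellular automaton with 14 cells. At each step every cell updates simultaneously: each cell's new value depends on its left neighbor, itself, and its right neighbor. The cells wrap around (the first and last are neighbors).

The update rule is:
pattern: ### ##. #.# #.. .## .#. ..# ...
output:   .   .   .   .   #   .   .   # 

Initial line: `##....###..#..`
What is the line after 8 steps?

########.#....

#..##.#.......
...#....#####.
##...##.#.....
#..#.#....###.
.......##.#...
######.#....##
.........##.#.
########.#....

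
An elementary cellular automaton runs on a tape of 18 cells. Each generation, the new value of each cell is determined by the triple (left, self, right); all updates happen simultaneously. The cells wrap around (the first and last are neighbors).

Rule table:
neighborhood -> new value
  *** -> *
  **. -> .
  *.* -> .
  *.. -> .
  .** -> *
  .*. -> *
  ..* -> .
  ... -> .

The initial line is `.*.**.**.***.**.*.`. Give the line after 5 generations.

.*.*..*..*...*..*.

.*.*..*..**..*..*.
.*.*..*..*...*..*.
.*.*..*..*...*..*.  (fixed point — unchanged through generation 5)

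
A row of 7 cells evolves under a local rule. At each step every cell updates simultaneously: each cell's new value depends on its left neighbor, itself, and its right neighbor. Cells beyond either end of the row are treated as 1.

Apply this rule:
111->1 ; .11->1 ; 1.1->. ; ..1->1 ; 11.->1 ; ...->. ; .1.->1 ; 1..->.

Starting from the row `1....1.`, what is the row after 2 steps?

1...11.
1..111.

1..111.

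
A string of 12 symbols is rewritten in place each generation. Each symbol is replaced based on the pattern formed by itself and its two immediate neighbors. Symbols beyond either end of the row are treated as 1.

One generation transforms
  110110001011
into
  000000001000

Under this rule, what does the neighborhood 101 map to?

0

At position 2 the neighborhood is 101; the next row has 0 there.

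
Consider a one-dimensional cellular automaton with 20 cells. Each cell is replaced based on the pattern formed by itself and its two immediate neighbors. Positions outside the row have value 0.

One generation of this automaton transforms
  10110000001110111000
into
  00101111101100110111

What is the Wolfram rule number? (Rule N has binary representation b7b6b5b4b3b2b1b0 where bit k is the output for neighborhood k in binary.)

position 11: 111 → 1  (bit 7 = 1)
position 3: 110 → 0  (bit 6 = 0)
position 1: 101 → 0  (bit 5 = 0)
position 4: 100 → 1  (bit 4 = 1)
position 2: 011 → 1  (bit 3 = 1)
position 0: 010 → 0  (bit 2 = 0)
position 9: 001 → 0  (bit 1 = 0)
position 5: 000 → 1  (bit 0 = 1)
bits b7..b0 = 10011001 = 153

153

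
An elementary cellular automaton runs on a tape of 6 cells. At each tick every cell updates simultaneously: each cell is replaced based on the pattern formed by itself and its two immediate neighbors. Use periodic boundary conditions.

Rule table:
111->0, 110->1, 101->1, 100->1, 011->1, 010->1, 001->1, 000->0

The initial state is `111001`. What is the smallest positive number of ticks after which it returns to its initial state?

2

001111
111001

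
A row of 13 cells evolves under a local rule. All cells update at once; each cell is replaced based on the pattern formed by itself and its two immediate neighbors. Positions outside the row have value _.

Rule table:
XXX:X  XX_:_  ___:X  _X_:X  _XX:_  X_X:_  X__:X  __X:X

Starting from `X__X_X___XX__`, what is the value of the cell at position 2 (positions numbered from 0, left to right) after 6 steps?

XXXX_XXXX__XX
_XX___XX_XX__
X__XXX_____XX
XXX_X_XXXXX__
_X__X__XXX_XX
XXXXXXX_X____
position 2 holds X

X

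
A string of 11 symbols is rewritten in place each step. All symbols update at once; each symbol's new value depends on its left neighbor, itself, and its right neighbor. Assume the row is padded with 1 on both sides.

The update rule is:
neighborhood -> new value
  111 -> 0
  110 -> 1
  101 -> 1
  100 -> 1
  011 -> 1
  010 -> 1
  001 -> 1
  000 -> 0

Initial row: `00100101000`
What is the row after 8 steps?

11111111101
00000000111
10000001100
11000011111
01100110000
11111111001
00000001111
10000011000

10000011000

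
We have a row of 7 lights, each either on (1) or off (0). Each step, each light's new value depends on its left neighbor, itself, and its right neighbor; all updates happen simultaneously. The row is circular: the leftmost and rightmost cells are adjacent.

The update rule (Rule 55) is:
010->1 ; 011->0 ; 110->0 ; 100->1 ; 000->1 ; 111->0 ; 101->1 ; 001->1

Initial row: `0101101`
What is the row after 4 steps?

step 1: 1110011
step 2: 0001100
step 3: 1110011  (repeats step 1; period 2)
step 4: 0001100

0001100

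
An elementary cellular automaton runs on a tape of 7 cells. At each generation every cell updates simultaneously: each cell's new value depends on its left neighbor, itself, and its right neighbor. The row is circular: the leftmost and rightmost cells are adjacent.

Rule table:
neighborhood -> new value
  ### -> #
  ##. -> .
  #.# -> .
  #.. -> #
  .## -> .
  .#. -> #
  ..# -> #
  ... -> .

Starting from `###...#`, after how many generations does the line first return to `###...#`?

##.#.#.
...#.#.
..##.##
##.....
..#...#
####.##
###...#

7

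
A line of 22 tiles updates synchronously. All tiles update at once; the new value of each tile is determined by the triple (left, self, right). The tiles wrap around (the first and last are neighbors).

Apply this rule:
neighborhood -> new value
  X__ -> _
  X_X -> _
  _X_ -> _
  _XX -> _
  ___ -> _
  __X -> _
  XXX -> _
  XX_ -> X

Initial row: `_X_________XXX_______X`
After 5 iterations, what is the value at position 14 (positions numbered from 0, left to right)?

iteration 1: _____________X________
iteration 2: ______________________
iteration 3: ______________________  (fixed point — unchanged through iteration 5)
position 14 holds _

_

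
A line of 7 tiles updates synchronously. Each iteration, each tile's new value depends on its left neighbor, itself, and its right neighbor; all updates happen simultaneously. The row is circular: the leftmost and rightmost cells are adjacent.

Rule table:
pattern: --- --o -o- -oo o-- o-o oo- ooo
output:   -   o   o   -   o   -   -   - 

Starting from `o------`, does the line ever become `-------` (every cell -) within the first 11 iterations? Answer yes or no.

yes

oo----o
--o--o-
-oooooo
-------
all cells are - at iteration 4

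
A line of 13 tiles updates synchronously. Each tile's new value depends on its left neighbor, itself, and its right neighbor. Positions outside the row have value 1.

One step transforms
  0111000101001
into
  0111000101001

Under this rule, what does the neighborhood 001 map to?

At position 6 the neighborhood is 001; the next row has 0 there.

0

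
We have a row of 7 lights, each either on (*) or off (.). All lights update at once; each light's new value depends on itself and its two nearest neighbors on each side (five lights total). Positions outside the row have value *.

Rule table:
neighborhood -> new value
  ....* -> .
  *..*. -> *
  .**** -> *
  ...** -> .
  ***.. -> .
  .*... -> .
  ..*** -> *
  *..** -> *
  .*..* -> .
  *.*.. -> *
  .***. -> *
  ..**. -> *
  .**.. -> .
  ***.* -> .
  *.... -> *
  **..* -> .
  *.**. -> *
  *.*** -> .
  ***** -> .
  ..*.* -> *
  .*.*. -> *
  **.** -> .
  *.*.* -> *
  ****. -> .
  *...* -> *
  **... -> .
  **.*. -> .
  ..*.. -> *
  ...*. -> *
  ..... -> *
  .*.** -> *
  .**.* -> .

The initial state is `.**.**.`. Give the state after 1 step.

.*..*..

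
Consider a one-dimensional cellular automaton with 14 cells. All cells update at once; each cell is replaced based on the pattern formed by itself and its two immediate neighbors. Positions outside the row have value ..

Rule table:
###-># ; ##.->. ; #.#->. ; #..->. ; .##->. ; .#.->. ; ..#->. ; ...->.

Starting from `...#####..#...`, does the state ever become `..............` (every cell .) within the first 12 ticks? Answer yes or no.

tick 1: ....###.......
tick 2: .....#........
tick 3: ..............
all cells are . at tick 3

yes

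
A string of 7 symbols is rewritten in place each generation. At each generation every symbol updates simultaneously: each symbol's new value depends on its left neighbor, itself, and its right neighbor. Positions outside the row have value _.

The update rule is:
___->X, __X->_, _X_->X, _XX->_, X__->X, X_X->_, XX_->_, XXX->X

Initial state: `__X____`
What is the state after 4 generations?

__X_X_X

generation 1: X_XXXXX
generation 2: X__XXX_
generation 3: XX__X_X
generation 4: __X_X_X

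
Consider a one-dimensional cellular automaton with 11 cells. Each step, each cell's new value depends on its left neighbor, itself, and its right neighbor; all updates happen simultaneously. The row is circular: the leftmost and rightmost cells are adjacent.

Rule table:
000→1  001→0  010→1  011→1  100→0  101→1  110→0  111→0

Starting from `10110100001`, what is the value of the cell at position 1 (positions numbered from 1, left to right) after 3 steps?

0

01101101101
11011011011
00110110110
position 1 holds 0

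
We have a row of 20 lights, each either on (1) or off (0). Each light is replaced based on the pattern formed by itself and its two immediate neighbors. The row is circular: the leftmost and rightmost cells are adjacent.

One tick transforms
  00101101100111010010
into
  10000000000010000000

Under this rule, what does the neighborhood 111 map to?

1

At position 12 the neighborhood is 111; the next row has 1 there.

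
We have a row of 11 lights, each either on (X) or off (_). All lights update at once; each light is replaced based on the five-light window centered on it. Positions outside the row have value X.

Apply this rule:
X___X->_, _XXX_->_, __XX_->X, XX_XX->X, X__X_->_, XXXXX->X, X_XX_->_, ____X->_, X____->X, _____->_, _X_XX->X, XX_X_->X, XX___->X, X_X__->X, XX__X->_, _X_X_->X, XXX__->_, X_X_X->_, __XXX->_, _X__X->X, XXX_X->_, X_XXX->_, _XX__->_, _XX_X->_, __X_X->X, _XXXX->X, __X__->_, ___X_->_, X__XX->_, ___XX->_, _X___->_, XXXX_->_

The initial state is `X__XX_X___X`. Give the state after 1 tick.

___X_XX____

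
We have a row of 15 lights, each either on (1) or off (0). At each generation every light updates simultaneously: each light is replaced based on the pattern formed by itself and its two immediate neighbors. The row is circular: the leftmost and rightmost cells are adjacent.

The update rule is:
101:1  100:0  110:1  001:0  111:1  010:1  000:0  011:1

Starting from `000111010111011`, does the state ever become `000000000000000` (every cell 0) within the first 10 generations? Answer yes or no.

no

000111111111111
000111111111111  (fixed point — unchanged through generation 10)
generation 10 is 000111111111111, still not uniform 0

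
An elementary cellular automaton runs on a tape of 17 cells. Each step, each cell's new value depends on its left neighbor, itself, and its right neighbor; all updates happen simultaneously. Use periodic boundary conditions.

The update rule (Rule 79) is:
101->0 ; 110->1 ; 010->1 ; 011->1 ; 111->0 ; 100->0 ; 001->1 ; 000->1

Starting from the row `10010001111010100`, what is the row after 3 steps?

10110101011010101

10110111001010101
10110101011010101
10110101011010101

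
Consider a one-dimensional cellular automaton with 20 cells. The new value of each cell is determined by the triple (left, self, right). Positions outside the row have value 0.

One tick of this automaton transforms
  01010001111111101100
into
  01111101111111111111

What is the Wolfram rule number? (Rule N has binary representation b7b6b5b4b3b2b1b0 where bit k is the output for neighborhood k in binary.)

253

position 8: 111 → 1  (bit 7 = 1)
position 14: 110 → 1  (bit 6 = 1)
position 2: 101 → 1  (bit 5 = 1)
position 4: 100 → 1  (bit 4 = 1)
position 7: 011 → 1  (bit 3 = 1)
position 1: 010 → 1  (bit 2 = 1)
position 0: 001 → 0  (bit 1 = 0)
position 5: 000 → 1  (bit 0 = 1)
bits b7..b0 = 11111101 = 253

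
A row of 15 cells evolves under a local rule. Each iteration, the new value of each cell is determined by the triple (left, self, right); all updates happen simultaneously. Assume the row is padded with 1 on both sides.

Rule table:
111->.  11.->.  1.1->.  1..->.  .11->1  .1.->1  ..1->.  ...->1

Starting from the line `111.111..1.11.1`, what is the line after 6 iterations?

....1....1.1..1
.11.1.11.1.1..1
.1..1.1..1.1..1
.1..1.1..1.1..1  (fixed point — unchanged through iteration 6)

.1..1.1..1.1..1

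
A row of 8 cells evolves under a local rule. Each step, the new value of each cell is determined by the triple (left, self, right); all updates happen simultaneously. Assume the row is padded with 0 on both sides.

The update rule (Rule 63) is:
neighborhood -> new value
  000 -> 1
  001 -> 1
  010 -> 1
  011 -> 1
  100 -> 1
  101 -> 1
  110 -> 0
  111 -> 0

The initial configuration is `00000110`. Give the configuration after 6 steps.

10000000

step 1: 11111101
step 2: 10000011
step 3: 11111110
step 4: 10000001
step 5: 11111111
step 6: 10000000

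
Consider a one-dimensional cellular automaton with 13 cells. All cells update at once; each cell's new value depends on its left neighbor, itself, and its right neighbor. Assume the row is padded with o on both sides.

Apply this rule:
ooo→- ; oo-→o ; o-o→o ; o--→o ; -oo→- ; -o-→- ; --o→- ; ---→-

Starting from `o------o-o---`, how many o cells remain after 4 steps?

oo------o-o--
-oo------o-o-
o-oo------o-o
oo-oo------o-
count of o: 5

5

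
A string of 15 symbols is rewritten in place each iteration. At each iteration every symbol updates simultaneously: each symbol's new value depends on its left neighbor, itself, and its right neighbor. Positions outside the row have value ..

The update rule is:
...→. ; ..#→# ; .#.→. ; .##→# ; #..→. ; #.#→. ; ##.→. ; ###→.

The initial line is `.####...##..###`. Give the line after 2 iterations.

##.....##..##..
#.....##..##...

#.....##..##...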